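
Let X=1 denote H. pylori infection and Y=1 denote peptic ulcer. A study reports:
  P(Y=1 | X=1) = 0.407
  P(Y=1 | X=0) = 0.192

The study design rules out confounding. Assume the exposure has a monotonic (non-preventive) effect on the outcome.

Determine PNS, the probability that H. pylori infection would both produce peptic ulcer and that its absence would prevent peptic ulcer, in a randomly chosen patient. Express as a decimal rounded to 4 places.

Let p₁ = 0.407, p₀ = 0.192.
Under exogeneity and monotonicity, PNS = p₁ − p₀.
PNS = 0.407 − 0.192 = 0.215

PNS ≈ 0.2150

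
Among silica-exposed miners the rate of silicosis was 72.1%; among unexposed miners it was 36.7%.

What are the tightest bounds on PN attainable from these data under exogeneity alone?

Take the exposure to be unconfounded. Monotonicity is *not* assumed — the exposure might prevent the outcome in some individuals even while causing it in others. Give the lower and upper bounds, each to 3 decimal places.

p₁ = 0.721, p₀ = 0.367.
Under exogeneity alone the bounds on PN are max{0,(p₁−p₀)/p₁} ≤ PN ≤ min{1,(1−p₀)/p₁}.
  lower = (p₁ − p₀)/p₁ = 0.354 / 0.721 ≈ 0.4910
  upper = min{1, (1 − p₀)/p₁} = 0.633 / 0.721 ≈ 0.8779

0.491 ≤ PN ≤ 0.878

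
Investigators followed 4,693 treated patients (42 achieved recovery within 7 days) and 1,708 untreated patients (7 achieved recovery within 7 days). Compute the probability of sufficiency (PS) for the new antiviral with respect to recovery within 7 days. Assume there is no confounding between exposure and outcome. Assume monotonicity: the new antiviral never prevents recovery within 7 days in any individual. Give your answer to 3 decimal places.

PS ≈ 0.005

p₁ = P(outcome | exposed) = 42/4693 = 0.0089495
p₀ = P(outcome | unexposed) = 7/1708 = 0.0040984
Under exogeneity and monotonicity, PS = (p₁ − p₀) / (1 − p₀).
PS = (0.0089495 − 0.0040984) / (1 − 0.0040984) = 0.0048511 / 0.9959 ≈ 0.0049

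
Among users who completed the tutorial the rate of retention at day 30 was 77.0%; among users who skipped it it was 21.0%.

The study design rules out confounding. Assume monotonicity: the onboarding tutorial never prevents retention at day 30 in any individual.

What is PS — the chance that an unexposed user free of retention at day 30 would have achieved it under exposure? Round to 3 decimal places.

PS ≈ 0.709

p₁ = 0.77, p₀ = 0.21.
Under exogeneity and monotonicity, PS = (p₁ − p₀) / (1 − p₀).
PS = (0.77 − 0.21) / (1 − 0.21) = 0.56 / 0.79 ≈ 0.7089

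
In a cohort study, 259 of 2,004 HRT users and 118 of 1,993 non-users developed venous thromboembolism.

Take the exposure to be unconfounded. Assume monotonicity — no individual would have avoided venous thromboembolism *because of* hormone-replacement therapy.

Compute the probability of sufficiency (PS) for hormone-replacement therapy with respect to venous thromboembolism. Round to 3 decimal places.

PS ≈ 0.074

p₁ = P(outcome | exposed) = 259/2004 = 0.12924
p₀ = P(outcome | unexposed) = 118/1993 = 0.059207
Under exogeneity and monotonicity, PS = (p₁ − p₀) / (1 − p₀).
PS = (0.12924 − 0.059207) / (1 − 0.059207) = 0.070034 / 0.94079 ≈ 0.0744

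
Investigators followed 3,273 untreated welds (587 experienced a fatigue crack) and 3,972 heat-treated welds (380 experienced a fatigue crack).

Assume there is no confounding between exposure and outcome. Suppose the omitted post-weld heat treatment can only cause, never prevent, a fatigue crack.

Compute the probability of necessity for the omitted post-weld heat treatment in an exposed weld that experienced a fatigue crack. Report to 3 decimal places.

PN ≈ 0.467

p₁ = P(outcome | exposed) = 587/3273 = 0.17935
p₀ = P(outcome | unexposed) = 380/3972 = 0.09567
Under exogeneity and monotonicity, PN = (p₁ − p₀) / p₁.
PN = (0.17935 − 0.09567) / 0.17935 = 0.083676 / 0.17935 ≈ 0.4666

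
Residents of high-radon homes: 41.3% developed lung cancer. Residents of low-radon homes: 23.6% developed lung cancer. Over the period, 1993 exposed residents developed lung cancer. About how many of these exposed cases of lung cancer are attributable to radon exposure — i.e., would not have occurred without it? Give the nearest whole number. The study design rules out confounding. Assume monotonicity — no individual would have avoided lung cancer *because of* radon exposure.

about 854 cases

p₁ = 0.413, p₀ = 0.236.
PN = (p₁ − p₀)/p₁ = (0.413 − 0.236) / 0.413 ≈ 0.42857.
Attributable cases ≈ PN × (exposed cases) = 0.42857 × 1993 ≈ 854.14.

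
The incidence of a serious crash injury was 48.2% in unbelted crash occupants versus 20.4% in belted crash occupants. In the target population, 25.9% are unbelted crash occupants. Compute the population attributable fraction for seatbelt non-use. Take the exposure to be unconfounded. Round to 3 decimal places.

PAF ≈ 0.261

p₁ = 0.482, p₀ = 0.204.
Overall risk P(Y=1) = π·p₁ + (1−π)·p₀ = 0.259×0.482 + 0.741×0.204 = 0.276.
Under exogeneity, PAF = [P(Y=1) − p₀] / P(Y=1).
PAF = (0.276 − 0.204) / 0.276 ≈ 0.2609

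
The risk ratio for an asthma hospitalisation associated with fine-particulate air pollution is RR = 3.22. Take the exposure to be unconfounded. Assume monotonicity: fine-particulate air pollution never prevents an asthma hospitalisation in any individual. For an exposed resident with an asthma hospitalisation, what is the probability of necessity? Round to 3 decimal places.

Under exogeneity and monotonicity, PN = (RR − 1) / RR = 1 − 1/RR.
PN = (3.22 − 1) / 3.22 = 2.22 / 3.22 ≈ 0.6894

PN ≈ 0.689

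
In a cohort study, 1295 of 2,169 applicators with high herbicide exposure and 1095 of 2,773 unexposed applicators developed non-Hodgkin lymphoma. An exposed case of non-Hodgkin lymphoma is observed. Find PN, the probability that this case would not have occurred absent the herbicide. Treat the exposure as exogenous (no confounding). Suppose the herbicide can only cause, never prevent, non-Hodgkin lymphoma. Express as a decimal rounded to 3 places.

p₁ = P(outcome | exposed) = 1295/2169 = 0.59705
p₀ = P(outcome | unexposed) = 1095/2773 = 0.39488
Under exogeneity and monotonicity, PN = (p₁ − p₀) / p₁.
PN = (0.59705 − 0.39488) / 0.59705 = 0.20217 / 0.59705 ≈ 0.3386

PN ≈ 0.339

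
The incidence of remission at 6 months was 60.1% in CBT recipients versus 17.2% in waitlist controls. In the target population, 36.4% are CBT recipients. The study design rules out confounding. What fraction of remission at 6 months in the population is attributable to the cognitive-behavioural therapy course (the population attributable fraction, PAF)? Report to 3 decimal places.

PAF ≈ 0.476

p₁ = 0.601, p₀ = 0.172.
Overall risk P(Y=1) = π·p₁ + (1−π)·p₀ = 0.364×0.601 + 0.636×0.172 = 0.32816.
Under exogeneity, PAF = [P(Y=1) − p₀] / P(Y=1).
PAF = (0.32816 − 0.172) / 0.32816 ≈ 0.4759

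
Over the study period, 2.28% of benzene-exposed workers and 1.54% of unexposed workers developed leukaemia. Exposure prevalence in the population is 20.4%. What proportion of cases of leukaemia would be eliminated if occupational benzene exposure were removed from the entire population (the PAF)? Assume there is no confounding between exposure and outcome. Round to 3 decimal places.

p₁ = 0.0228, p₀ = 0.0154.
Overall risk P(Y=1) = π·p₁ + (1−π)·p₀ = 0.204×0.0228 + 0.796×0.0154 = 0.01691.
Under exogeneity, PAF = [P(Y=1) − p₀] / P(Y=1).
PAF = (0.01691 − 0.0154) / 0.01691 ≈ 0.0893

PAF ≈ 0.089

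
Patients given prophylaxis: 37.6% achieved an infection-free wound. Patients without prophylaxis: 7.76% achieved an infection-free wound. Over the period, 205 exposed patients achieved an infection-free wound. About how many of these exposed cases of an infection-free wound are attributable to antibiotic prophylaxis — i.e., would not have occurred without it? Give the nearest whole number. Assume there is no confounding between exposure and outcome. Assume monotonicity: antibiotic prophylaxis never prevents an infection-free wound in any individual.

p₁ = 0.376, p₀ = 0.0776.
PN = (p₁ − p₀)/p₁ = (0.376 − 0.0776) / 0.376 ≈ 0.79362.
Attributable cases ≈ PN × (exposed cases) = 0.79362 × 205 ≈ 162.69.

about 163 cases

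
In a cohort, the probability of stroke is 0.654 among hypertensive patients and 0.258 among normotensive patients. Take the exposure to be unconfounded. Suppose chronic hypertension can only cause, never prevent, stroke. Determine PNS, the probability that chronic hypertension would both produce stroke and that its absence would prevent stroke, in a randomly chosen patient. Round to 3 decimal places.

Let p₁ = 0.654, p₀ = 0.258.
Under exogeneity and monotonicity, PNS = p₁ − p₀.
PNS = 0.654 − 0.258 = 0.396

PNS ≈ 0.396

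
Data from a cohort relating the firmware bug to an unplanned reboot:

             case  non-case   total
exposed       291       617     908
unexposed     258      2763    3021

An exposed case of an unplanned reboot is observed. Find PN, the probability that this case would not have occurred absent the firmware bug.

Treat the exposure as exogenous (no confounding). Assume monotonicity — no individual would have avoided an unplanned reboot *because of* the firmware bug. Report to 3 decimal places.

PN ≈ 0.734

p₁ = P(outcome | exposed) = 291/908 = 0.32048
p₀ = P(outcome | unexposed) = 258/3021 = 0.085402
Under exogeneity and monotonicity, PN = (p₁ − p₀)/p₁.
PN = (0.32048 − 0.085402) / 0.32048 ≈ 0.7335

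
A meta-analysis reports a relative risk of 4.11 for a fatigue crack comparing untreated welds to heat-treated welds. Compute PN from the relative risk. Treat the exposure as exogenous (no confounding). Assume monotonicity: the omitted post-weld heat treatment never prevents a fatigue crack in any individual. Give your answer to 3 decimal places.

PN ≈ 0.757

Under exogeneity and monotonicity, PN = (RR − 1) / RR = 1 − 1/RR.
PN = (4.11 − 1) / 4.11 = 3.11 / 4.11 ≈ 0.7567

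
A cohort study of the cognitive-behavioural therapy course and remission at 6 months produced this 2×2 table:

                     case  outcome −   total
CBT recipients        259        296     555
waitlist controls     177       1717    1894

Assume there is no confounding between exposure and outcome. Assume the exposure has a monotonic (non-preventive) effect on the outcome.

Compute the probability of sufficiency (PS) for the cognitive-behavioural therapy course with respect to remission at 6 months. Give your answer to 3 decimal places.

p₁ = P(outcome | exposed) = 259/555 = 0.46667
p₀ = P(outcome | unexposed) = 177/1894 = 0.093453
Under exogeneity and monotonicity, PS = (p₁ − p₀)/(1 − p₀).
PS = (0.46667 − 0.093453) / 0.90655 ≈ 0.4117

PS ≈ 0.412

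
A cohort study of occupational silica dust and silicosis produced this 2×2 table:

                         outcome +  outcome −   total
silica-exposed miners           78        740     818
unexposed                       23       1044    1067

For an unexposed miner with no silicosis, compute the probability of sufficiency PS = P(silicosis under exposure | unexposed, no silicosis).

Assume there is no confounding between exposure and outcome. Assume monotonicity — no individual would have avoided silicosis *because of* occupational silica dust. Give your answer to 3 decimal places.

p₁ = P(outcome | exposed) = 78/818 = 0.095355
p₀ = P(outcome | unexposed) = 23/1067 = 0.021556
Under exogeneity and monotonicity, PS = (p₁ − p₀)/(1 − p₀).
PS = (0.095355 − 0.021556) / 0.97844 ≈ 0.0754

PS ≈ 0.075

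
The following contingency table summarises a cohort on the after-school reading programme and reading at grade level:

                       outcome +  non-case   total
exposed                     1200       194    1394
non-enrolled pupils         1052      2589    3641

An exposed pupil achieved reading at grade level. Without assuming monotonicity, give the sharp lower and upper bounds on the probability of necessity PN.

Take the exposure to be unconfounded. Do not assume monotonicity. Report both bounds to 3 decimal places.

0.664 ≤ PN ≤ 0.826

p₁ = P(outcome | exposed) = 1200/1394 = 0.86083
p₀ = P(outcome | unexposed) = 1052/3641 = 0.28893
Under exogeneity alone the bounds on PN are max{0,(p₁−p₀)/p₁} ≤ PN ≤ min{1,(1−p₀)/p₁}.
  lower = (p₁ − p₀)/p₁ = 0.5719 / 0.86083 ≈ 0.6644
  upper = min{1, (1 − p₀)/p₁} = 0.71107 / 0.86083 ≈ 0.8260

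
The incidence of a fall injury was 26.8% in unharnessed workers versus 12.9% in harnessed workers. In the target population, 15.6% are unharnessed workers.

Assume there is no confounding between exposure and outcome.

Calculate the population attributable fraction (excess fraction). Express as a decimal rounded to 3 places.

PAF ≈ 0.144

p₁ = 0.268, p₀ = 0.129.
Overall risk P(Y=1) = π·p₁ + (1−π)·p₀ = 0.156×0.268 + 0.844×0.129 = 0.15068.
Under exogeneity, PAF = [P(Y=1) − p₀] / P(Y=1).
PAF = (0.15068 − 0.129) / 0.15068 ≈ 0.1439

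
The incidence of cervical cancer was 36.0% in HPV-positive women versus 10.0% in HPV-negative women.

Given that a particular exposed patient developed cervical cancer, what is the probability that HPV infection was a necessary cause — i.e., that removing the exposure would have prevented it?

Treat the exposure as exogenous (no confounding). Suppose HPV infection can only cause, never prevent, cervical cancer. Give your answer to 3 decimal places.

p₁ = 0.36, p₀ = 0.1.
Under exogeneity and monotonicity, PN = (p₁ − p₀) / p₁.
PN = (0.36 − 0.1) / 0.36 = 0.26 / 0.36 ≈ 0.7222

PN ≈ 0.722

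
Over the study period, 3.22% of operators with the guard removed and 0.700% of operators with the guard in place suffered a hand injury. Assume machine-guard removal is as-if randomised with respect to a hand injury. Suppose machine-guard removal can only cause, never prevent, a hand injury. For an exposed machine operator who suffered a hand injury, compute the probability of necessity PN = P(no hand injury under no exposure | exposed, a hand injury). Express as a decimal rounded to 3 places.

PN ≈ 0.783

p₁ = 0.0322, p₀ = 0.007.
Under exogeneity and monotonicity, PN = (p₁ − p₀) / p₁.
PN = (0.0322 − 0.007) / 0.0322 = 0.0252 / 0.0322 ≈ 0.7826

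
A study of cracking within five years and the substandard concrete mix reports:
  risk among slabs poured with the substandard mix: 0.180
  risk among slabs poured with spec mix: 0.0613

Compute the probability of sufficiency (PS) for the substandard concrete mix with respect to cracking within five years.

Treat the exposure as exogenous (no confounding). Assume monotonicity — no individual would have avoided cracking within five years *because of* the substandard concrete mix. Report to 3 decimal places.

Let p₁ = 0.18, p₀ = 0.0613.
Under exogeneity and monotonicity, PS = (p₁ − p₀) / (1 − p₀).
PS = (0.18 − 0.0613) / (1 − 0.0613) = 0.1187 / 0.9387 ≈ 0.1265

PS ≈ 0.126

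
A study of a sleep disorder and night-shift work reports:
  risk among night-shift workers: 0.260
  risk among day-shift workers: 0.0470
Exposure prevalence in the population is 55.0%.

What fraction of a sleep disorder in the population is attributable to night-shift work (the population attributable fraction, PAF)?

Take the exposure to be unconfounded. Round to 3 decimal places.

PAF ≈ 0.714

Let p₁ = 0.26, p₀ = 0.047.
Overall risk P(Y=1) = π·p₁ + (1−π)·p₀ = 0.55×0.26 + 0.45×0.047 = 0.16415.
Under exogeneity, PAF = [P(Y=1) − p₀] / P(Y=1).
PAF = (0.16415 − 0.047) / 0.16415 ≈ 0.7137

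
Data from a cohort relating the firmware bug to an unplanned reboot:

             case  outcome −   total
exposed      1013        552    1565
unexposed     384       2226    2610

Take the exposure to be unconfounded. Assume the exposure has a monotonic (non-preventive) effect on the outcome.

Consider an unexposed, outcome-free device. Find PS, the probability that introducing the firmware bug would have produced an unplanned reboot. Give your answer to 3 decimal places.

PS ≈ 0.586

p₁ = P(outcome | exposed) = 1013/1565 = 0.64728
p₀ = P(outcome | unexposed) = 384/2610 = 0.14713
Under exogeneity and monotonicity, PS = (p₁ − p₀)/(1 − p₀).
PS = (0.64728 − 0.14713) / 0.85287 ≈ 0.5864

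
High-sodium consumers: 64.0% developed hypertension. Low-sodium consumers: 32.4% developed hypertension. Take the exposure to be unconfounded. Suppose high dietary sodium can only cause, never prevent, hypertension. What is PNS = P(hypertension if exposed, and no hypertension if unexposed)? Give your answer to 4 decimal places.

PNS ≈ 0.3160

p₁ = 0.64, p₀ = 0.324.
Under exogeneity and monotonicity, PNS = p₁ − p₀.
PNS = 0.64 − 0.324 = 0.316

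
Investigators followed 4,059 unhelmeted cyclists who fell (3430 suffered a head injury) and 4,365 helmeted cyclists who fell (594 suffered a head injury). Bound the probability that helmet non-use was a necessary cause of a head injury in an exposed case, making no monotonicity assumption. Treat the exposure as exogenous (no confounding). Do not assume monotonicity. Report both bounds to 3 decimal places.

p₁ = P(outcome | exposed) = 3430/4059 = 0.84504
p₀ = P(outcome | unexposed) = 594/4365 = 0.13608
Under exogeneity alone the bounds on PN are max{0,(p₁−p₀)/p₁} ≤ PN ≤ min{1,(1−p₀)/p₁}.
  lower = (p₁ − p₀)/p₁ = 0.70895 / 0.84504 ≈ 0.8390
  upper = min{1, (1 − p₀)/p₁} = 0.86392 / 0.84504 ≈ 1.0223 → capped at 1

0.839 ≤ PN ≤ 1.000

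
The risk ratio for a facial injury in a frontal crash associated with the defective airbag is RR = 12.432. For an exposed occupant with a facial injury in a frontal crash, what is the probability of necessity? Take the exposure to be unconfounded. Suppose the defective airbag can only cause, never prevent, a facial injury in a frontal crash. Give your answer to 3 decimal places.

Under exogeneity and monotonicity, PN = (RR − 1) / RR = 1 − 1/RR.
PN = (12.432 − 1) / 12.432 = 11.43 / 12.432 ≈ 0.9196

PN ≈ 0.920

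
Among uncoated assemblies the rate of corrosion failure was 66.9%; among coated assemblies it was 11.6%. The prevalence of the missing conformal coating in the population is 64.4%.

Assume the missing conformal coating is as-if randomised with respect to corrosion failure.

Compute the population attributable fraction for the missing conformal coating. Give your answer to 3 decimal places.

PAF ≈ 0.754

p₁ = 0.669, p₀ = 0.116.
Overall risk P(Y=1) = π·p₁ + (1−π)·p₀ = 0.644×0.669 + 0.356×0.116 = 0.47213.
Under exogeneity, PAF = [P(Y=1) − p₀] / P(Y=1).
PAF = (0.47213 − 0.116) / 0.47213 ≈ 0.7543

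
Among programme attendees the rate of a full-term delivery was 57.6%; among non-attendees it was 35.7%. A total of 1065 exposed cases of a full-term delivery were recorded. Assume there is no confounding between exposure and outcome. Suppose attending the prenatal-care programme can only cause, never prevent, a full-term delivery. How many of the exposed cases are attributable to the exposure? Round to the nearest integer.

p₁ = 0.576, p₀ = 0.357.
PN = (p₁ − p₀)/p₁ = (0.576 − 0.357) / 0.576 ≈ 0.38021.
Attributable cases ≈ PN × (exposed cases) = 0.38021 × 1065 ≈ 404.92.

about 405 cases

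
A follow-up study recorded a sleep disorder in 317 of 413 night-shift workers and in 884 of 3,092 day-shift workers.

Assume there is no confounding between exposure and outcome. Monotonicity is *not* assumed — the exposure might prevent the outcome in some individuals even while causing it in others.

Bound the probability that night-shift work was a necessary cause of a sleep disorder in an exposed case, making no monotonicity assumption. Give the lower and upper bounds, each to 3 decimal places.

p₁ = P(outcome | exposed) = 317/413 = 0.76755
p₀ = P(outcome | unexposed) = 884/3092 = 0.2859
Under exogeneity alone the bounds on PN are max{0,(p₁−p₀)/p₁} ≤ PN ≤ min{1,(1−p₀)/p₁}.
  lower = (p₁ − p₀)/p₁ = 0.48166 / 0.76755 ≈ 0.6275
  upper = min{1, (1 − p₀)/p₁} = 0.7141 / 0.76755 ≈ 0.9304

0.628 ≤ PN ≤ 0.930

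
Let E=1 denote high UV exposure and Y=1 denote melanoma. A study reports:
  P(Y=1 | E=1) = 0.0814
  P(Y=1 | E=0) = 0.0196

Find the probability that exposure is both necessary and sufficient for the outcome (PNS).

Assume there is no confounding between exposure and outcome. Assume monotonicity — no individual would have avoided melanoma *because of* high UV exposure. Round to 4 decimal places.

Let p₁ = 0.0814, p₀ = 0.0196.
Under exogeneity and monotonicity, PNS = p₁ − p₀.
PNS = 0.0814 − 0.0196 = 0.0618

PNS ≈ 0.0618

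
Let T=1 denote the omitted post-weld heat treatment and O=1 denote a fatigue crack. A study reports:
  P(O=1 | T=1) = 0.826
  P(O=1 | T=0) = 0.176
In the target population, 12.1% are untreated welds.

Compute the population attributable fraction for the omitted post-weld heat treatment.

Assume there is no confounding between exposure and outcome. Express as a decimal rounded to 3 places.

PAF ≈ 0.309

Let p₁ = 0.826, p₀ = 0.176.
Overall risk P(Y=1) = π·p₁ + (1−π)·p₀ = 0.121×0.826 + 0.879×0.176 = 0.25465.
Under exogeneity, PAF = [P(Y=1) − p₀] / P(Y=1).
PAF = (0.25465 − 0.176) / 0.25465 ≈ 0.3089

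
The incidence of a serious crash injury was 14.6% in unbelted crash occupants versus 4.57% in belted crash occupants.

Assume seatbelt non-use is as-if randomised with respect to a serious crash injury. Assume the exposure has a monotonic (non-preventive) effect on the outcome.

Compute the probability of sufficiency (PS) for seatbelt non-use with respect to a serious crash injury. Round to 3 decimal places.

PS ≈ 0.105

p₁ = 0.146, p₀ = 0.0457.
Under exogeneity and monotonicity, PS = (p₁ − p₀) / (1 − p₀).
PS = (0.146 − 0.0457) / (1 − 0.0457) = 0.1003 / 0.9543 ≈ 0.1051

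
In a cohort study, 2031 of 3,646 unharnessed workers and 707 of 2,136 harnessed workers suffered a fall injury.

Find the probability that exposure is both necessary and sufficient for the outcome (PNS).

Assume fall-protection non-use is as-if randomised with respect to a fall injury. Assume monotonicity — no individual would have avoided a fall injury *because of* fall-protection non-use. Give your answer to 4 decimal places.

p₁ = P(outcome | exposed) = 2031/3646 = 0.55705
p₀ = P(outcome | unexposed) = 707/2136 = 0.33099
Under exogeneity and monotonicity, PNS = p₁ − p₀.
PNS = 0.55705 − 0.33099 = 0.22606

PNS ≈ 0.2261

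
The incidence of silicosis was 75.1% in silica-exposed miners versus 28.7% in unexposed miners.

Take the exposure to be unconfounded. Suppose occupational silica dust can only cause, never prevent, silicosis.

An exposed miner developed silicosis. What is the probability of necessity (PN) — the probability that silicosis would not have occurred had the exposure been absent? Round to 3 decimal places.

PN ≈ 0.618

p₁ = 0.751, p₀ = 0.287.
Under exogeneity and monotonicity, PN = (p₁ − p₀) / p₁.
PN = (0.751 − 0.287) / 0.751 = 0.464 / 0.751 ≈ 0.6178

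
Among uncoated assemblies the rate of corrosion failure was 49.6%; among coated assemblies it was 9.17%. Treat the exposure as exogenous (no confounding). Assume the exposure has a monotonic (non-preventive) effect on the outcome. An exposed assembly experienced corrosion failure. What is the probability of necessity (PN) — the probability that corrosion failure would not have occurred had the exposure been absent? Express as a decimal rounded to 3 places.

PN ≈ 0.815

p₁ = 0.496, p₀ = 0.0917.
Under exogeneity and monotonicity, PN = (p₁ − p₀) / p₁.
PN = (0.496 − 0.0917) / 0.496 = 0.4043 / 0.496 ≈ 0.8151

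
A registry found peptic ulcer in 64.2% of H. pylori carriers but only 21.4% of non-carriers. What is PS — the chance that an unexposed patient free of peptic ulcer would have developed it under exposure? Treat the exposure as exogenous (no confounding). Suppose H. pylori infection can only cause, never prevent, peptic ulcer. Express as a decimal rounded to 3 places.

p₁ = 0.642, p₀ = 0.214.
Under exogeneity and monotonicity, PS = (p₁ − p₀) / (1 − p₀).
PS = (0.642 − 0.214) / (1 − 0.214) = 0.428 / 0.786 ≈ 0.5445

PS ≈ 0.545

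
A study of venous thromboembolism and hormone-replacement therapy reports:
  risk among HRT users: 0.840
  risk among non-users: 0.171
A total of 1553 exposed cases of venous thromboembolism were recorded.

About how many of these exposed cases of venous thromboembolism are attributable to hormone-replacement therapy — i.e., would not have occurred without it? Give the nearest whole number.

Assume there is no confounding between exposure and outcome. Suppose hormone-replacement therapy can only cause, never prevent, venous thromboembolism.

Let p₁ = 0.84, p₀ = 0.171.
PN = (p₁ − p₀)/p₁ = (0.84 − 0.171) / 0.84 ≈ 0.79643.
Attributable cases ≈ PN × (exposed cases) = 0.79643 × 1553 ≈ 1236.85.

about 1237 cases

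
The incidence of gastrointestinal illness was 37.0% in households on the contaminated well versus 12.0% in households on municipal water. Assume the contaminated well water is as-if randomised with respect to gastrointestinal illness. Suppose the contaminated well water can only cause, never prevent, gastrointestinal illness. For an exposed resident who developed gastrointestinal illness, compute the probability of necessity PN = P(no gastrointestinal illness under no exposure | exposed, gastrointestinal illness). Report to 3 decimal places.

p₁ = 0.37, p₀ = 0.12.
Under exogeneity and monotonicity, PN = (p₁ − p₀) / p₁.
PN = (0.37 − 0.12) / 0.37 = 0.25 / 0.37 ≈ 0.6757

PN ≈ 0.676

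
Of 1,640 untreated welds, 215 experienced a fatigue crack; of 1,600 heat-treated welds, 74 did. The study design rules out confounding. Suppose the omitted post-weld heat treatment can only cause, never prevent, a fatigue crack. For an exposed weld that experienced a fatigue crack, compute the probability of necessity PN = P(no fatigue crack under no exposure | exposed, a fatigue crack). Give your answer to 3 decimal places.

PN ≈ 0.647

p₁ = P(outcome | exposed) = 215/1640 = 0.1311
p₀ = P(outcome | unexposed) = 74/1600 = 0.04625
Under exogeneity and monotonicity, PN = (p₁ − p₀) / p₁.
PN = (0.1311 − 0.04625) / 0.1311 = 0.084848 / 0.1311 ≈ 0.6472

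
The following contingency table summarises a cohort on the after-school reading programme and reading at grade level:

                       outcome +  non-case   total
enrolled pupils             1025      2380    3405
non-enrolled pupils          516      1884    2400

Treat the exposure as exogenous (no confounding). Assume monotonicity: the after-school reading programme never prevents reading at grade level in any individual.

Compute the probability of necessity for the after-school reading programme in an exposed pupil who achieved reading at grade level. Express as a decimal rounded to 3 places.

p₁ = P(outcome | exposed) = 1025/3405 = 0.30103
p₀ = P(outcome | unexposed) = 516/2400 = 0.215
Under exogeneity and monotonicity, PN = (p₁ − p₀)/p₁.
PN = (0.30103 − 0.215) / 0.30103 ≈ 0.2858

PN ≈ 0.286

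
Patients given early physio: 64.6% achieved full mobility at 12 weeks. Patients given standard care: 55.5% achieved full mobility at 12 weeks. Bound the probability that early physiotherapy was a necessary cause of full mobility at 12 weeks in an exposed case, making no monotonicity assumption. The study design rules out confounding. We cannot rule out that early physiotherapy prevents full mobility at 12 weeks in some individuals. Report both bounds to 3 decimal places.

0.141 ≤ PN ≤ 0.689

p₁ = 0.646, p₀ = 0.555.
Under exogeneity alone the bounds on PN are max{0,(p₁−p₀)/p₁} ≤ PN ≤ min{1,(1−p₀)/p₁}.
  lower = (p₁ − p₀)/p₁ = 0.091 / 0.646 ≈ 0.1409
  upper = min{1, (1 − p₀)/p₁} = 0.445 / 0.646 ≈ 0.6889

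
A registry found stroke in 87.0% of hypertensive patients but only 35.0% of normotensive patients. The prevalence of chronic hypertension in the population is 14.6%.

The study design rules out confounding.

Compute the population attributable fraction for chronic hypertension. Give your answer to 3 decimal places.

p₁ = 0.87, p₀ = 0.35.
Overall risk P(Y=1) = π·p₁ + (1−π)·p₀ = 0.146×0.87 + 0.854×0.35 = 0.42592.
Under exogeneity, PAF = [P(Y=1) − p₀] / P(Y=1).
PAF = (0.42592 − 0.35) / 0.42592 ≈ 0.1782

PAF ≈ 0.178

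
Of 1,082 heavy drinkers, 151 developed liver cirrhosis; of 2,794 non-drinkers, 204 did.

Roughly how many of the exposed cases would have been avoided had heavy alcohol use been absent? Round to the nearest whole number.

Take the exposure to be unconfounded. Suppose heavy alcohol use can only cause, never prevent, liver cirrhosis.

p₁ = P(outcome | exposed) = 151/1082 = 0.13956
p₀ = P(outcome | unexposed) = 204/2794 = 0.073014
PN = (p₁ − p₀)/p₁ = (0.13956 − 0.073014) / 0.13956 ≈ 0.47682.
Attributable cases ≈ PN × (exposed cases) = 0.47682 × 151 ≈ 72.00.

about 72 cases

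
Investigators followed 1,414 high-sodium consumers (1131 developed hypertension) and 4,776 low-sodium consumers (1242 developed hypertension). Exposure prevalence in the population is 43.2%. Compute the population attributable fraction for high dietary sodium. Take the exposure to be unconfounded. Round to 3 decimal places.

PAF ≈ 0.473

p₁ = P(outcome | exposed) = 1131/1414 = 0.79986
p₀ = P(outcome | unexposed) = 1242/4776 = 0.26005
Overall risk P(Y=1) = π·p₁ + (1−π)·p₀ = 0.432×0.79986 + 0.568×0.26005 = 0.49325.
Under exogeneity, PAF = [P(Y=1) − p₀] / P(Y=1).
PAF = (0.49325 − 0.26005) / 0.49325 ≈ 0.4728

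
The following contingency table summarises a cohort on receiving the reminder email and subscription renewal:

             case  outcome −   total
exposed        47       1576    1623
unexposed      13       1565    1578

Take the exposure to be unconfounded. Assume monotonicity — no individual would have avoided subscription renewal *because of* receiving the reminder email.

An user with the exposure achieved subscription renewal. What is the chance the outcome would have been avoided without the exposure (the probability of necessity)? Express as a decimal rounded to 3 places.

p₁ = P(outcome | exposed) = 47/1623 = 0.028959
p₀ = P(outcome | unexposed) = 13/1578 = 0.0082383
Under exogeneity and monotonicity, PN = (p₁ − p₀)/p₁.
PN = (0.028959 − 0.0082383) / 0.028959 ≈ 0.7155

PN ≈ 0.716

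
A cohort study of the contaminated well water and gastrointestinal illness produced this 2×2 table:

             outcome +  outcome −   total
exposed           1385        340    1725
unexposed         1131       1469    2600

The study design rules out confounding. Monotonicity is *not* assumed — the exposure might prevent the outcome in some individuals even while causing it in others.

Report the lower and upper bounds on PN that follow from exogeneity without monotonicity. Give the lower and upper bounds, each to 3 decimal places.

0.458 ≤ PN ≤ 0.704

p₁ = P(outcome | exposed) = 1385/1725 = 0.8029
p₀ = P(outcome | unexposed) = 1131/2600 = 0.435
Under exogeneity alone the bounds on PN are max{0,(p₁−p₀)/p₁} ≤ PN ≤ min{1,(1−p₀)/p₁}.
  lower = (p₁ − p₀)/p₁ = 0.3679 / 0.8029 ≈ 0.4582
  upper = min{1, (1 − p₀)/p₁} = 0.565 / 0.8029 ≈ 0.7037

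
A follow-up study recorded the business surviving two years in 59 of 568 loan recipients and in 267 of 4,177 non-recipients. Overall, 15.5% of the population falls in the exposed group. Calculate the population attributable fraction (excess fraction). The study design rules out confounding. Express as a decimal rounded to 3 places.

PAF ≈ 0.088

p₁ = P(outcome | exposed) = 59/568 = 0.10387
p₀ = P(outcome | unexposed) = 267/4177 = 0.063921
Overall risk P(Y=1) = π·p₁ + (1−π)·p₀ = 0.155×0.10387 + 0.845×0.063921 = 0.070114.
Under exogeneity, PAF = [P(Y=1) − p₀] / P(Y=1).
PAF = (0.070114 − 0.063921) / 0.070114 ≈ 0.0883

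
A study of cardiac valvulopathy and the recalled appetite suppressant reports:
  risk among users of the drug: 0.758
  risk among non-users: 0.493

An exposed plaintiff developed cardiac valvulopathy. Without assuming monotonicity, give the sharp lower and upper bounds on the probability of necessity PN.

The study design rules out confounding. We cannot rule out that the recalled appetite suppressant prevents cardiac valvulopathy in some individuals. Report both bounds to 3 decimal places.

Let p₁ = 0.758, p₀ = 0.493.
Under exogeneity alone the bounds on PN are max{0,(p₁−p₀)/p₁} ≤ PN ≤ min{1,(1−p₀)/p₁}.
  lower = (p₁ − p₀)/p₁ = 0.265 / 0.758 ≈ 0.3496
  upper = min{1, (1 − p₀)/p₁} = 0.507 / 0.758 ≈ 0.6689

0.350 ≤ PN ≤ 0.669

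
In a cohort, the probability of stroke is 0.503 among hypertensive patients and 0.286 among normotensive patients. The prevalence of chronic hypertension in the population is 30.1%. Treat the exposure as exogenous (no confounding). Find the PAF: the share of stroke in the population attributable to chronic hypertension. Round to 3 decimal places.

Let p₁ = 0.503, p₀ = 0.286.
Overall risk P(Y=1) = π·p₁ + (1−π)·p₀ = 0.301×0.503 + 0.699×0.286 = 0.35132.
Under exogeneity, PAF = [P(Y=1) − p₀] / P(Y=1).
PAF = (0.35132 − 0.286) / 0.35132 ≈ 0.1859

PAF ≈ 0.186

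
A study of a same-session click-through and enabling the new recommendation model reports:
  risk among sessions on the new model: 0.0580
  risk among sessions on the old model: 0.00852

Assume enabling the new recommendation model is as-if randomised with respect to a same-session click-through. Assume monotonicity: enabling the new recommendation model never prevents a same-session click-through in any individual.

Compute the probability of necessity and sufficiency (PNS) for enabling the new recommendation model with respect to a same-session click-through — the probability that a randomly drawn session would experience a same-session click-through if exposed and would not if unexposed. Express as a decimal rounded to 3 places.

Let p₁ = 0.058, p₀ = 0.00852.
Under exogeneity and monotonicity, PNS = p₁ − p₀.
PNS = 0.058 − 0.00852 = 0.04948

PNS ≈ 0.049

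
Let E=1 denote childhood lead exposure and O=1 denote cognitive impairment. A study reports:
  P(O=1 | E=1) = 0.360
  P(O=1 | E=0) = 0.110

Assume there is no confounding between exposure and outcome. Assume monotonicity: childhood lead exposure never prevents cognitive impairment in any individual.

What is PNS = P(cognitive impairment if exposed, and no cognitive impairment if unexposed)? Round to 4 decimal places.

PNS ≈ 0.2500

Let p₁ = 0.36, p₀ = 0.11.
Under exogeneity and monotonicity, PNS = p₁ − p₀.
PNS = 0.36 − 0.11 = 0.25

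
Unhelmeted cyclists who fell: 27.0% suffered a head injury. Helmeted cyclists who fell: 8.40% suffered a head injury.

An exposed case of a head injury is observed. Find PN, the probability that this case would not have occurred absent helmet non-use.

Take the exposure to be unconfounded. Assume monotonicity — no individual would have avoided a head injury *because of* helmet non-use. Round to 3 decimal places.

p₁ = 0.27, p₀ = 0.084.
Under exogeneity and monotonicity, PN = (p₁ − p₀) / p₁.
PN = (0.27 − 0.084) / 0.27 = 0.186 / 0.27 ≈ 0.6889

PN ≈ 0.689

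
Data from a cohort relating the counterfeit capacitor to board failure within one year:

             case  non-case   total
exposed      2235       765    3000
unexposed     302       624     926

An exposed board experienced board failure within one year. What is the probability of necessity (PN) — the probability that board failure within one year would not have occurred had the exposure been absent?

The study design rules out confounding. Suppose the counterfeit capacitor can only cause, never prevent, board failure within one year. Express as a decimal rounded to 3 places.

p₁ = P(outcome | exposed) = 2235/3000 = 0.745
p₀ = P(outcome | unexposed) = 302/926 = 0.32613
Under exogeneity and monotonicity, PN = (p₁ − p₀) / p₁.
PN = (0.745 − 0.32613) / 0.745 = 0.41887 / 0.745 ≈ 0.5622

PN ≈ 0.562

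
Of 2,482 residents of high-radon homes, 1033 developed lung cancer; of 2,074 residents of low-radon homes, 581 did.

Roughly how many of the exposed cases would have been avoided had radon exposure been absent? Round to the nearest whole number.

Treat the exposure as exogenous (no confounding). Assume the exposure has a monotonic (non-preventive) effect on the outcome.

p₁ = P(outcome | exposed) = 1033/2482 = 0.4162
p₀ = P(outcome | unexposed) = 581/2074 = 0.28014
PN = (p₁ − p₀)/p₁ = (0.4162 − 0.28014) / 0.4162 ≈ 0.32692.
Attributable cases ≈ PN × (exposed cases) = 0.32692 × 1033 ≈ 337.70.

about 338 cases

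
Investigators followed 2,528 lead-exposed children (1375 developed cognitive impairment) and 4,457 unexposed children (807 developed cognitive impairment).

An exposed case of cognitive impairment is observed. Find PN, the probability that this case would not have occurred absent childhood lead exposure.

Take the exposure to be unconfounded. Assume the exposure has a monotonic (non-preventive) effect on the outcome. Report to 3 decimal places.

p₁ = P(outcome | exposed) = 1375/2528 = 0.54391
p₀ = P(outcome | unexposed) = 807/4457 = 0.18106
Under exogeneity and monotonicity, PN = (p₁ − p₀) / p₁.
PN = (0.54391 − 0.18106) / 0.54391 = 0.36284 / 0.54391 ≈ 0.6671

PN ≈ 0.667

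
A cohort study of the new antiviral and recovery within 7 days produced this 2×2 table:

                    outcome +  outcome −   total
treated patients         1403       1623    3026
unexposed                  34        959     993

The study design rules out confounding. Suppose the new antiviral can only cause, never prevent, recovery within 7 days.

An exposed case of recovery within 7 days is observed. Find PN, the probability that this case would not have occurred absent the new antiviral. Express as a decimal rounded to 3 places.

PN ≈ 0.926

p₁ = P(outcome | exposed) = 1403/3026 = 0.46365
p₀ = P(outcome | unexposed) = 34/993 = 0.03424
Under exogeneity and monotonicity, PN = (p₁ − p₀)/p₁.
PN = (0.46365 − 0.03424) / 0.46365 ≈ 0.9262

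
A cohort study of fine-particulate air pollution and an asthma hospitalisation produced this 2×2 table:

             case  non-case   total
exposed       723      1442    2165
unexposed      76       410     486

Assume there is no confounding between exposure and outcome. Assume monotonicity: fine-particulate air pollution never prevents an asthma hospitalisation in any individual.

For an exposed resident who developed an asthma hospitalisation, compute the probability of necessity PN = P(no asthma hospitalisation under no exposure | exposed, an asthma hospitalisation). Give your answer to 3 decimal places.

PN ≈ 0.532

p₁ = P(outcome | exposed) = 723/2165 = 0.33395
p₀ = P(outcome | unexposed) = 76/486 = 0.15638
Under exogeneity and monotonicity, PN = (p₁ − p₀)/p₁.
PN = (0.33395 − 0.15638) / 0.33395 ≈ 0.5317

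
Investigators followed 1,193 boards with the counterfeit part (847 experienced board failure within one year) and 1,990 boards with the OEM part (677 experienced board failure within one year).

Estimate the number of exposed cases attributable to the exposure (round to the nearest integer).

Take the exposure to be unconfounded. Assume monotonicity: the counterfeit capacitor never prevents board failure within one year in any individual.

about 441 cases

p₁ = P(outcome | exposed) = 847/1193 = 0.70997
p₀ = P(outcome | unexposed) = 677/1990 = 0.3402
PN = (p₁ − p₀)/p₁ = (0.70997 − 0.3402) / 0.70997 ≈ 0.52083.
Attributable cases ≈ PN × (exposed cases) = 0.52083 × 847 ≈ 441.14.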